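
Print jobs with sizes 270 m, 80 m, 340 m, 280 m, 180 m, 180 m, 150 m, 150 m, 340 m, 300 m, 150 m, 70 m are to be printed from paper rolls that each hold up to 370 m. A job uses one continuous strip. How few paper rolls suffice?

8

Total = 340 + 340 + 300 + 280 + 270 + 180 + 180 + 150 + 150 + 150 + 80 + 70 = 2490 m.
Lower bound: ⌈2490/370⌉ = 7 paper rolls.
A packing using 8 paper rolls:
  roll 1: 340 = 340
  roll 2: 340 = 340
  roll 3: 300 + 70 = 370
  roll 4: 280 + 80 = 360
  roll 5: 270 = 270
  roll 6: 180 + 180 = 360
  roll 7: 150 + 150 = 300
  roll 8: 150 = 150
No arrangement into 7 paper rolls stays within capacity, so 8 is optimal.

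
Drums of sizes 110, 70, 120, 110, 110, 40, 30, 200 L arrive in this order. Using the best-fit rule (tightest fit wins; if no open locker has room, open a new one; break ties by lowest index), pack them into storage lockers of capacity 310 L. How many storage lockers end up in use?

3

  110 → locker 1 (new)  [load 110/310]
  70 → locker 1  [load 180/310]
  120 → locker 1  [load 300/310]
  110 → locker 2 (new)  [load 110/310]
  110 → locker 2  [load 220/310]
  40 → locker 2  [load 260/310]
  30 → locker 2  [load 290/310]
  200 → locker 3 (new)  [load 200/310]
3 storage lockers opened.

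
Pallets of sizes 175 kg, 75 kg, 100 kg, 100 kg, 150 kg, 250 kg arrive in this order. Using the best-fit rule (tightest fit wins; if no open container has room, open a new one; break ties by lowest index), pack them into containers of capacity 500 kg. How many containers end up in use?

2

  175 → container 1 (new)  [load 175/500]
  75 → container 1  [load 250/500]
  100 → container 1  [load 350/500]
  100 → container 1  [load 450/500]
  150 → container 2 (new)  [load 150/500]
  250 → container 2  [load 400/500]
2 containers opened.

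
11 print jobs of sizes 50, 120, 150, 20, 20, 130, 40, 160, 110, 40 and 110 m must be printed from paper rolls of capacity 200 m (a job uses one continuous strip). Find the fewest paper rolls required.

Total = 160 + 150 + 130 + 120 + 110 + 110 + 50 + 40 + 40 + 20 + 20 = 950 m.
Lower bound: ⌈950/200⌉ = 5 paper rolls.
Also, 6 print jobs each exceed 100 m, and no two of those can share a roll, so at least 6 paper rolls are needed.
A packing using 6 paper rolls:
  roll 1: 160 + 40 = 200
  roll 2: 150 + 50 = 200
  roll 3: 130 + 40 + 20 = 190
  roll 4: 120 + 20 = 140
  roll 5: 110 = 110
  roll 6: 110 = 110
This matches the lower bound, so 6 is optimal.

6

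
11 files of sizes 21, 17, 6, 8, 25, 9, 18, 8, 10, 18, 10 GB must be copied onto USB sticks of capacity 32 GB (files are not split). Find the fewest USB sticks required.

6

Total = 25 + 21 + 18 + 18 + 17 + 10 + 10 + 9 + 8 + 8 + 6 = 150 GB.
Lower bound: ⌈150/32⌉ = 5 USB sticks.
A packing using 6 USB sticks:
  USB stick 1: 25 + 6 = 31
  USB stick 2: 21 + 10 = 31
  USB stick 3: 18 + 10 = 28
  USB stick 4: 18 + 9 = 27
  USB stick 5: 17 + 8 = 25
  USB stick 6: 8 = 8
No arrangement into 5 USB sticks stays within capacity, so 6 is optimal.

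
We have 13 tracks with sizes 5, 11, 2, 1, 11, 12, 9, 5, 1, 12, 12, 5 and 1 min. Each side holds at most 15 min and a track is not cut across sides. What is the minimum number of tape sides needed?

Total = 12 + 12 + 12 + 11 + 11 + 9 + 5 + 5 + 5 + 2 + 1 + 1 + 1 = 87 min.
Lower bound: ⌈87/15⌉ = 6 tape sides.
A packing using 7 tape sides:
  side 1: 12 + 2 + 1 = 15
  side 2: 12 + 1 + 1 = 14
  side 3: 12 = 12
  side 4: 11 = 11
  side 5: 11 = 11
  side 6: 9 + 5 = 14
  side 7: 5 + 5 = 10
No arrangement into 6 tape sides stays within capacity, so 7 is optimal.

7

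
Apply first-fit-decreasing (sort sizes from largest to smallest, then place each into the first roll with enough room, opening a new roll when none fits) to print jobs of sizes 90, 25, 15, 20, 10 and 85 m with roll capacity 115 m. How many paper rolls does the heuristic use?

3

Sorted descending: 90, 85, 25, 20, 15, 10.
  90 → roll 1 (new)  [load 90/115]
  85 → roll 2 (new)  [load 85/115]
  25 → roll 1  [load 115/115]
  20 → roll 2  [load 105/115]
  15 → roll 3 (new)  [load 15/115]
  10 → roll 2  [load 115/115]
3 paper rolls opened.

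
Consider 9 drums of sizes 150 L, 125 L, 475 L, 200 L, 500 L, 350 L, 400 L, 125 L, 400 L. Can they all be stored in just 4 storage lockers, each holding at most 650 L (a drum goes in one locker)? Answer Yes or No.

No

Total = 2725 L; ⌈2725/650⌉ = 5.
At least 5 storage lockers are required, but only 4 are allowed.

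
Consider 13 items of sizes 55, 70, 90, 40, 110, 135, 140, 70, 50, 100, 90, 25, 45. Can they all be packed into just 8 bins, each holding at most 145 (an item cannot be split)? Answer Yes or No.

A valid assignment using 8 bins:
  bin 1: 140 = 140
  bin 2: 135 = 135
  bin 3: 110 + 25 = 135
  bin 4: 100 + 45 = 145
  bin 5: 90 + 55 = 145
  bin 6: 90 + 50 = 140
  bin 7: 70 + 70 = 140
  bin 8: 40 = 40
Every load is within 145, so 8 bins suffice.

Yes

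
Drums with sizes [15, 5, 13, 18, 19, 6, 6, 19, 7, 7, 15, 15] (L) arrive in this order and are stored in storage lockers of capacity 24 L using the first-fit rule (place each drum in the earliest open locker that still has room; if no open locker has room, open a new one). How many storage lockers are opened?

  15 → locker 1 (new)  [load 15/24]
  5 → locker 1  [load 20/24]
  13 → locker 2 (new)  [load 13/24]
  18 → locker 3 (new)  [load 18/24]
  19 → locker 4 (new)  [load 19/24]
  6 → locker 2  [load 19/24]
  6 → locker 3  [load 24/24]
  19 → locker 5 (new)  [load 19/24]
  7 → locker 6 (new)  [load 7/24]
  7 → locker 6  [load 14/24]
  15 → locker 7 (new)  [load 15/24]
  15 → locker 8 (new)  [load 15/24]
8 storage lockers opened.

8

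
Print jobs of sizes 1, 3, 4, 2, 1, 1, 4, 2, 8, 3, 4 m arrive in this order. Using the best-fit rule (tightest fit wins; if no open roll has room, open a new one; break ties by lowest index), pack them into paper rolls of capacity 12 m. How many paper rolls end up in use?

3

  1 → roll 1 (new)  [load 1/12]
  3 → roll 1  [load 4/12]
  4 → roll 1  [load 8/12]
  2 → roll 1  [load 10/12]
  1 → roll 1  [load 11/12]
  1 → roll 1  [load 12/12]
  4 → roll 2 (new)  [load 4/12]
  2 → roll 2  [load 6/12]
  8 → roll 3 (new)  [load 8/12]
  3 → roll 3  [load 11/12]
  4 → roll 2  [load 10/12]
3 paper rolls opened.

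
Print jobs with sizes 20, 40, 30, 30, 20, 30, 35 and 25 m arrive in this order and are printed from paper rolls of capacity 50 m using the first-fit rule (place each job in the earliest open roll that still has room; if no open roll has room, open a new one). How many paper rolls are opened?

  20 → roll 1 (new)  [load 20/50]
  40 → roll 2 (new)  [load 40/50]
  30 → roll 1  [load 50/50]
  30 → roll 3 (new)  [load 30/50]
  20 → roll 3  [load 50/50]
  30 → roll 4 (new)  [load 30/50]
  35 → roll 5 (new)  [load 35/50]
  25 → roll 6 (new)  [load 25/50]
6 paper rolls opened.

6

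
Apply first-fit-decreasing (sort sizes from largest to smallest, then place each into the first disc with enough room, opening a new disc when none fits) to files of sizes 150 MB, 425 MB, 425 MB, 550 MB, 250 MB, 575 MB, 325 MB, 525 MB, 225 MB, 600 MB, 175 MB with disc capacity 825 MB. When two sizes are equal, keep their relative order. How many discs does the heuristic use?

6

Sorted descending: 600, 575, 550, 525, 425, 425, 325, 250, 225, 175, 150.
  600 → disc 1 (new)  [load 600/825]
  575 → disc 2 (new)  [load 575/825]
  550 → disc 3 (new)  [load 550/825]
  525 → disc 4 (new)  [load 525/825]
  425 → disc 5 (new)  [load 425/825]
  425 → disc 6 (new)  [load 425/825]
  325 → disc 5  [load 750/825]
  250 → disc 2  [load 825/825]
  225 → disc 1  [load 825/825]
  175 → disc 3  [load 725/825]
  150 → disc 4  [load 675/825]
6 discs opened.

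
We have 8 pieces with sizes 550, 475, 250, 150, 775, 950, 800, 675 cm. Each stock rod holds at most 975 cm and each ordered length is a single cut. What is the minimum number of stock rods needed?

6

Total = 950 + 800 + 775 + 675 + 550 + 475 + 250 + 150 = 4625 cm.
Lower bound: ⌈4625/975⌉ = 5 stock rods.
A packing using 6 stock rods:
  stock rod 1: 950 = 950
  stock rod 2: 800 + 150 = 950
  stock rod 3: 775 = 775
  stock rod 4: 675 + 250 = 925
  stock rod 5: 550 = 550
  stock rod 6: 475 = 475
No arrangement into 5 stock rods stays within capacity, so 6 is optimal.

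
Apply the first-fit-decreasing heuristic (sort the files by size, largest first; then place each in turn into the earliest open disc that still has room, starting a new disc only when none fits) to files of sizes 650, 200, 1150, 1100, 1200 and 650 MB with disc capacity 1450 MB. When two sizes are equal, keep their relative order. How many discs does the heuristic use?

4

Sorted descending: 1200, 1150, 1100, 650, 650, 200.
  1200 → disc 1 (new)  [load 1200/1450]
  1150 → disc 2 (new)  [load 1150/1450]
  1100 → disc 3 (new)  [load 1100/1450]
  650 → disc 4 (new)  [load 650/1450]
  650 → disc 4  [load 1300/1450]
  200 → disc 1  [load 1400/1450]
4 discs opened.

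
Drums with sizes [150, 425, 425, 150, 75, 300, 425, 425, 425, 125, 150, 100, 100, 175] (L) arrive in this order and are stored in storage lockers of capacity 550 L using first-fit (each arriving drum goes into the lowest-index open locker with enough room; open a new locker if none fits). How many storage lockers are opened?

  150 → locker 1 (new)  [load 150/550]
  425 → locker 2 (new)  [load 425/550]
  425 → locker 3 (new)  [load 425/550]
  150 → locker 1  [load 300/550]
  75 → locker 1  [load 375/550]
  300 → locker 4 (new)  [load 300/550]
  425 → locker 5 (new)  [load 425/550]
  425 → locker 6 (new)  [load 425/550]
  425 → locker 7 (new)  [load 425/550]
  125 → locker 1  [load 500/550]
  150 → locker 4  [load 450/550]
  100 → locker 2  [load 525/550]
  100 → locker 3  [load 525/550]
  175 → locker 8 (new)  [load 175/550]
8 storage lockers opened.

8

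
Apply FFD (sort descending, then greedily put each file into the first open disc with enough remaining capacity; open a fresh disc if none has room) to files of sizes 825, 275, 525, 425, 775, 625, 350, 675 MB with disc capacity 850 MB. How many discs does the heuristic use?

Sorted descending: 825, 775, 675, 625, 525, 425, 350, 275.
  825 → disc 1 (new)  [load 825/850]
  775 → disc 2 (new)  [load 775/850]
  675 → disc 3 (new)  [load 675/850]
  625 → disc 4 (new)  [load 625/850]
  525 → disc 5 (new)  [load 525/850]
  425 → disc 6 (new)  [load 425/850]
  350 → disc 6  [load 775/850]
  275 → disc 5  [load 800/850]
6 discs opened.

6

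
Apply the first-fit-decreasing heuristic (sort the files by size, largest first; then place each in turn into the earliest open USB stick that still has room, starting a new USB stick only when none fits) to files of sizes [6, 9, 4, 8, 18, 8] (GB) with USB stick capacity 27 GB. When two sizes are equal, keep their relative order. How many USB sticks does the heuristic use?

2

Sorted descending: 18, 9, 8, 8, 6, 4.
  18 → USB stick 1 (new)  [load 18/27]
  9 → USB stick 1  [load 27/27]
  8 → USB stick 2 (new)  [load 8/27]
  8 → USB stick 2  [load 16/27]
  6 → USB stick 2  [load 22/27]
  4 → USB stick 2  [load 26/27]
2 USB sticks opened.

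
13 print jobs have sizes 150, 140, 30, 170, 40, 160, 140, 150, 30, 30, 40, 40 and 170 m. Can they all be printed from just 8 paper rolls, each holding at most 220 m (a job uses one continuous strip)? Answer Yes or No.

A valid assignment using 7 paper rolls:
  roll 1: 170 + 40 = 210
  roll 2: 170 + 40 = 210
  roll 3: 160 + 40 = 200
  roll 4: 150 + 30 + 30 = 210
  roll 5: 150 + 30 = 180
  roll 6: 140 = 140
  roll 7: 140 = 140
That uses only 7 ≤ 8, so 8 paper rolls are enough.

Yes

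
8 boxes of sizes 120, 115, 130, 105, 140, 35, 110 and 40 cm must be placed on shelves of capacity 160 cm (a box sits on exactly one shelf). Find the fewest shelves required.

Total = 140 + 130 + 120 + 115 + 110 + 105 + 40 + 35 = 795 cm.
Lower bound: ⌈795/160⌉ = 5 shelves.
Also, 6 boxes each exceed 80 cm, and no two of those can share a shelf, so at least 6 shelves are needed.
A packing using 6 shelves:
  shelf 1: 140 = 140
  shelf 2: 130 = 130
  shelf 3: 120 + 40 = 160
  shelf 4: 115 + 35 = 150
  shelf 5: 110 = 110
  shelf 6: 105 = 105
This matches the lower bound, so 6 is optimal.

6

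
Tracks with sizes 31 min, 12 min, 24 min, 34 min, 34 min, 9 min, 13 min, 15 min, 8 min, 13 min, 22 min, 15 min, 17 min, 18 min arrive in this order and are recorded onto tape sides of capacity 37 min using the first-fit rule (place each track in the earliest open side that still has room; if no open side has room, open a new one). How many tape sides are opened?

  31 → side 1 (new)  [load 31/37]
  12 → side 2 (new)  [load 12/37]
  24 → side 2  [load 36/37]
  34 → side 3 (new)  [load 34/37]
  34 → side 4 (new)  [load 34/37]
  9 → side 5 (new)  [load 9/37]
  13 → side 5  [load 22/37]
  15 → side 5  [load 37/37]
  8 → side 6 (new)  [load 8/37]
  13 → side 6  [load 21/37]
  22 → side 7 (new)  [load 22/37]
  15 → side 6  [load 36/37]
  17 → side 8 (new)  [load 17/37]
  18 → side 8  [load 35/37]
8 tape sides opened.

8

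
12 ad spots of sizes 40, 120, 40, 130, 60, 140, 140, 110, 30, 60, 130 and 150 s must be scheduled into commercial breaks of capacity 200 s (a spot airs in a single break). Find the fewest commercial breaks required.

Total = 150 + 140 + 140 + 130 + 130 + 120 + 110 + 60 + 60 + 40 + 40 + 30 = 1150 s.
Lower bound: ⌈1150/200⌉ = 6 commercial breaks.
Also, 7 ad spots each exceed 100 s, and no two of those can share a break, so at least 7 commercial breaks are needed.
A packing using 7 commercial breaks:
  break 1: 150 + 40 = 190
  break 2: 140 + 60 = 200
  break 3: 140 + 60 = 200
  break 4: 130 + 40 + 30 = 200
  break 5: 130 = 130
  break 6: 120 = 120
  break 7: 110 = 110
This matches the lower bound, so 7 is optimal.

7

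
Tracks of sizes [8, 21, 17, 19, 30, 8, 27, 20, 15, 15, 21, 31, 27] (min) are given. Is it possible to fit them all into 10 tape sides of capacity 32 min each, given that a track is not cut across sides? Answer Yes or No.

Yes

A valid assignment using 10 tape sides:
  side 1: 31 = 31
  side 2: 30 = 30
  side 3: 27 = 27
  side 4: 27 = 27
  side 5: 21 + 8 = 29
  side 6: 21 + 8 = 29
  side 7: 20 = 20
  side 8: 19 = 19
  side 9: 17 + 15 = 32
  side 10: 15 = 15
Every load is within 32 min, so 10 tape sides suffice.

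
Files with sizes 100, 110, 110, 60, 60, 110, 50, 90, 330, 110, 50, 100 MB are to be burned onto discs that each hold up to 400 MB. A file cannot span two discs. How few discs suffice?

Total = 330 + 110 + 110 + 110 + 110 + 100 + 100 + 90 + 60 + 60 + 50 + 50 = 1280 MB.
Lower bound: ⌈1280/400⌉ = 4 discs.
A packing using 4 discs:
  disc 1: 330 + 60 = 390
  disc 2: 110 + 110 + 110 + 60 = 390
  disc 3: 110 + 100 + 100 + 90 = 400
  disc 4: 50 + 50 = 100
This matches the lower bound, so 4 is optimal.

4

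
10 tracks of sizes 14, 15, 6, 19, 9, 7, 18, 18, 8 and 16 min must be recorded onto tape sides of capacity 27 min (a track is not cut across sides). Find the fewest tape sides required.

Total = 19 + 18 + 18 + 16 + 15 + 14 + 9 + 8 + 7 + 6 = 130 min.
Lower bound: ⌈130/27⌉ = 5 tape sides.
Also, 6 tracks each exceed 27/2 min, and no two of those can share a side, so at least 6 tape sides are needed.
A packing using 6 tape sides:
  side 1: 19 + 8 = 27
  side 2: 18 + 9 = 27
  side 3: 18 + 7 = 25
  side 4: 16 + 6 = 22
  side 5: 15 = 15
  side 6: 14 = 14
This matches the lower bound, so 6 is optimal.

6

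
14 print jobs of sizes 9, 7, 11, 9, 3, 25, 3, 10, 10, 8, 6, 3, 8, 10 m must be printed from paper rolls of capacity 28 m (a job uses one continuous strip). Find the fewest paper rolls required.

Total = 25 + 11 + 10 + 10 + 10 + 9 + 9 + 8 + 8 + 7 + 6 + 3 + 3 + 3 = 122 m.
Lower bound: ⌈122/28⌉ = 5 paper rolls.
A packing using 5 paper rolls:
  roll 1: 25 + 3 = 28
  roll 2: 11 + 10 + 7 = 28
  roll 3: 10 + 10 + 8 = 28
  roll 4: 9 + 9 + 8 = 26
  roll 5: 6 + 3 + 3 = 12
This matches the lower bound, so 5 is optimal.

5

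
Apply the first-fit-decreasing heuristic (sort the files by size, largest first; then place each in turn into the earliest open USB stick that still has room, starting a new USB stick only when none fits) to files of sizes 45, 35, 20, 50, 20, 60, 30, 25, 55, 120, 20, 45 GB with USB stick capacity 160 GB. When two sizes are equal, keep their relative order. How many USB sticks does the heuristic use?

4

Sorted descending: 120, 60, 55, 50, 45, 45, 35, 30, 25, 20, 20, 20.
  120 → USB stick 1 (new)  [load 120/160]
  60 → USB stick 2 (new)  [load 60/160]
  55 → USB stick 2  [load 115/160]
  50 → USB stick 3 (new)  [load 50/160]
  45 → USB stick 2  [load 160/160]
  45 → USB stick 3  [load 95/160]
  35 → USB stick 1  [load 155/160]
  30 → USB stick 3  [load 125/160]
  25 → USB stick 3  [load 150/160]
  20 → USB stick 4 (new)  [load 20/160]
  20 → USB stick 4  [load 40/160]
  20 → USB stick 4  [load 60/160]
4 USB sticks opened.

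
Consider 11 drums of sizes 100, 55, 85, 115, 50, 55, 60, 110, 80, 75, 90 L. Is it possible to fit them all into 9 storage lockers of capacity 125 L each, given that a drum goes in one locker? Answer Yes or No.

A valid assignment using 9 storage lockers:
  locker 1: 115 = 115
  locker 2: 110 = 110
  locker 3: 100 = 100
  locker 4: 90 = 90
  locker 5: 85 = 85
  locker 6: 80 = 80
  locker 7: 75 + 50 = 125
  locker 8: 60 + 55 = 115
  locker 9: 55 = 55
Every load is within 125 L, so 9 storage lockers suffice.

Yes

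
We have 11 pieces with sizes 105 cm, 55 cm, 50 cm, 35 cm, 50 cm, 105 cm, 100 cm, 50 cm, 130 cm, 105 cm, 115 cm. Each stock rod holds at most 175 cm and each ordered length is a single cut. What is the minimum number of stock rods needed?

6

Total = 130 + 115 + 105 + 105 + 105 + 100 + 55 + 50 + 50 + 50 + 35 = 900 cm.
Lower bound: ⌈900/175⌉ = 6 stock rods.
A packing using 6 stock rods:
  stock rod 1: 130 + 35 = 165
  stock rod 2: 115 + 55 = 170
  stock rod 3: 105 + 50 = 155
  stock rod 4: 105 + 50 = 155
  stock rod 5: 105 + 50 = 155
  stock rod 6: 100 = 100
This matches the lower bound, so 6 is optimal.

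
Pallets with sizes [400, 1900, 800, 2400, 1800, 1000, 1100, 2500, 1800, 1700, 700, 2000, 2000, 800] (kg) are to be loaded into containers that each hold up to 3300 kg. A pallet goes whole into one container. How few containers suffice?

8

Total = 2500 + 2400 + 2000 + 2000 + 1900 + 1800 + 1800 + 1700 + 1100 + 1000 + 800 + 800 + 700 + 400 = 20900 kg.
Lower bound: ⌈20900/3300⌉ = 7 containers.
Also, 8 pallets each exceed 1650 kg, and no two of those can share a container, so at least 8 containers are needed.
A packing using 8 containers:
  container 1: 2500 + 800 = 3300
  container 2: 2400 + 800 = 3200
  container 3: 2000 + 1100 = 3100
  container 4: 2000 + 1000 = 3000
  container 5: 1900 + 700 + 400 = 3000
  container 6: 1800 = 1800
  container 7: 1800 = 1800
  container 8: 1700 = 1700
This matches the lower bound, so 8 is optimal.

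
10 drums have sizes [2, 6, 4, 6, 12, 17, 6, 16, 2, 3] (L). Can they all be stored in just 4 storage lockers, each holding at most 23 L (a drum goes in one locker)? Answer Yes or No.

Yes

A valid assignment using 4 storage lockers:
  locker 1: 17 + 6 = 23
  locker 2: 16 + 6 = 22
  locker 3: 12 + 6 + 4 = 22
  locker 4: 3 + 2 + 2 = 7
Every load is within 23 L, so 4 storage lockers suffice.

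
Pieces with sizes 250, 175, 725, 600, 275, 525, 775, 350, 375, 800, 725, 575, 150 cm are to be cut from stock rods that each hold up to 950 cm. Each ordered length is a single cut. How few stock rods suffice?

8

Total = 800 + 775 + 725 + 725 + 600 + 575 + 525 + 375 + 350 + 275 + 250 + 175 + 150 = 6300 cm.
Lower bound: ⌈6300/950⌉ = 7 stock rods.
A packing using 8 stock rods:
  stock rod 1: 800 + 150 = 950
  stock rod 2: 775 + 175 = 950
  stock rod 3: 725 = 725
  stock rod 4: 725 = 725
  stock rod 5: 600 + 350 = 950
  stock rod 6: 575 + 375 = 950
  stock rod 7: 525 + 275 = 800
  stock rod 8: 250 = 250
No arrangement into 7 stock rods stays within capacity, so 8 is optimal.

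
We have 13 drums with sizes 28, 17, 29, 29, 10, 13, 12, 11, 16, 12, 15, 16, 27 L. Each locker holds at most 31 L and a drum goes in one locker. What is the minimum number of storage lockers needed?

9

Total = 29 + 29 + 28 + 27 + 17 + 16 + 16 + 15 + 13 + 12 + 12 + 11 + 10 = 235 L.
Lower bound: ⌈235/31⌉ = 8 storage lockers.
A packing using 9 storage lockers:
  locker 1: 29 = 29
  locker 2: 29 = 29
  locker 3: 28 = 28
  locker 4: 27 = 27
  locker 5: 17 + 13 = 30
  locker 6: 16 + 15 = 31
  locker 7: 16 + 12 = 28
  locker 8: 12 + 11 = 23
  locker 9: 10 = 10
No arrangement into 8 storage lockers stays within capacity, so 9 is optimal.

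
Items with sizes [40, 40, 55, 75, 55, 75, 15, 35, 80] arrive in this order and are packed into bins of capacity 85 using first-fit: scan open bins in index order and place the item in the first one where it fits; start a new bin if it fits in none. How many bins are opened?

7

  40 → bin 1 (new)  [load 40/85]
  40 → bin 1  [load 80/85]
  55 → bin 2 (new)  [load 55/85]
  75 → bin 3 (new)  [load 75/85]
  55 → bin 4 (new)  [load 55/85]
  75 → bin 5 (new)  [load 75/85]
  15 → bin 2  [load 70/85]
  35 → bin 6 (new)  [load 35/85]
  80 → bin 7 (new)  [load 80/85]
7 bins opened.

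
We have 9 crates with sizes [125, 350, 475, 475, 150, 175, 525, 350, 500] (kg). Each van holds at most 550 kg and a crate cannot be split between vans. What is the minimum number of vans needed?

7

Total = 525 + 500 + 475 + 475 + 350 + 350 + 175 + 150 + 125 = 3125 kg.
Lower bound: ⌈3125/550⌉ = 6 vans.
A packing using 7 vans:
  van 1: 525 = 525
  van 2: 500 = 500
  van 3: 475 = 475
  van 4: 475 = 475
  van 5: 350 + 175 = 525
  van 6: 350 + 150 = 500
  van 7: 125 = 125
No arrangement into 6 vans stays within capacity, so 7 is optimal.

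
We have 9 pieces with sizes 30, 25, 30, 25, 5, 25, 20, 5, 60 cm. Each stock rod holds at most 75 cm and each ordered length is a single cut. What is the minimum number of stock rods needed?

Total = 60 + 30 + 30 + 25 + 25 + 25 + 20 + 5 + 5 = 225 cm.
Lower bound: ⌈225/75⌉ = 3 stock rods.
A packing using 4 stock rods:
  stock rod 1: 60 + 5 + 5 = 70
  stock rod 2: 30 + 30 = 60
  stock rod 3: 25 + 25 + 25 = 75
  stock rod 4: 20 = 20
No arrangement into 3 stock rods stays within capacity, so 4 is optimal.

4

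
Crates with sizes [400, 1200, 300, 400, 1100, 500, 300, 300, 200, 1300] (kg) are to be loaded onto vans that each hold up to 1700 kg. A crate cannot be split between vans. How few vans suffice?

4

Total = 1300 + 1200 + 1100 + 500 + 400 + 400 + 300 + 300 + 300 + 200 = 6000 kg.
Lower bound: ⌈6000/1700⌉ = 4 vans.
A packing using 4 vans:
  van 1: 1300 + 400 = 1700
  van 2: 1200 + 500 = 1700
  van 3: 1100 + 400 + 200 = 1700
  van 4: 300 + 300 + 300 = 900
This matches the lower bound, so 4 is optimal.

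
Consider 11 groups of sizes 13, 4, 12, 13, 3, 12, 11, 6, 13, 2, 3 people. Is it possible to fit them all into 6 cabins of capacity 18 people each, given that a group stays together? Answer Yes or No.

A valid assignment using 6 cabins:
  cabin 1: 13 + 4 = 17
  cabin 2: 13 + 3 + 2 = 18
  cabin 3: 13 + 3 = 16
  cabin 4: 12 + 6 = 18
  cabin 5: 12 = 12
  cabin 6: 11 = 11
Every load is within 18 people, so 6 cabins suffice.

Yes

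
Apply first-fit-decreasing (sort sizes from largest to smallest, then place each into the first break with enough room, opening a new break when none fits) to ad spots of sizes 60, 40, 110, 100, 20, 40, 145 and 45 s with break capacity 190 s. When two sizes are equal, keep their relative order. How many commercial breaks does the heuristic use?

Sorted descending: 145, 110, 100, 60, 45, 40, 40, 20.
  145 → break 1 (new)  [load 145/190]
  110 → break 2 (new)  [load 110/190]
  100 → break 3 (new)  [load 100/190]
  60 → break 2  [load 170/190]
  45 → break 1  [load 190/190]
  40 → break 3  [load 140/190]
  40 → break 3  [load 180/190]
  20 → break 2  [load 190/190]
3 commercial breaks opened.

3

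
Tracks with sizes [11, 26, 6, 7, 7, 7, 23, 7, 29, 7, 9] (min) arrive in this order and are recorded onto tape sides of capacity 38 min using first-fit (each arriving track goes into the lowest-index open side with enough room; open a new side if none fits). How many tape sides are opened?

  11 → side 1 (new)  [load 11/38]
  26 → side 1  [load 37/38]
  6 → side 2 (new)  [load 6/38]
  7 → side 2  [load 13/38]
  7 → side 2  [load 20/38]
  7 → side 2  [load 27/38]
  23 → side 3 (new)  [load 23/38]
  7 → side 2  [load 34/38]
  29 → side 4 (new)  [load 29/38]
  7 → side 3  [load 30/38]
  9 → side 4  [load 38/38]
4 tape sides opened.

4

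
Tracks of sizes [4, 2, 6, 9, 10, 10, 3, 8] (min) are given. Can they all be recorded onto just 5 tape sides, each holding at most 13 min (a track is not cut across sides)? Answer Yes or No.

A valid assignment using 5 tape sides:
  side 1: 10 + 3 = 13
  side 2: 10 + 2 = 12
  side 3: 9 + 4 = 13
  side 4: 8 = 8
  side 5: 6 = 6
Every load is within 13 min, so 5 tape sides suffice.

Yes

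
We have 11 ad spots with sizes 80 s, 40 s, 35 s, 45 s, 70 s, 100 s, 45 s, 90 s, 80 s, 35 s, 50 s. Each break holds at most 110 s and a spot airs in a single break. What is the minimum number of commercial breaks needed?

8

Total = 100 + 90 + 80 + 80 + 70 + 50 + 45 + 45 + 40 + 35 + 35 = 670 s.
Lower bound: ⌈670/110⌉ = 7 commercial breaks.
A packing using 8 commercial breaks:
  break 1: 100 = 100
  break 2: 90 = 90
  break 3: 80 = 80
  break 4: 80 = 80
  break 5: 70 + 40 = 110
  break 6: 50 + 45 = 95
  break 7: 45 + 35 = 80
  break 8: 35 = 35
No arrangement into 7 commercial breaks stays within capacity, so 8 is optimal.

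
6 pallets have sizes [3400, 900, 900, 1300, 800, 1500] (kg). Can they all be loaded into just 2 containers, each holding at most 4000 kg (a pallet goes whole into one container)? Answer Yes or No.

Total = 8800 kg; ⌈8800/4000⌉ = 3.
At least 3 containers are required, but only 2 are allowed.

No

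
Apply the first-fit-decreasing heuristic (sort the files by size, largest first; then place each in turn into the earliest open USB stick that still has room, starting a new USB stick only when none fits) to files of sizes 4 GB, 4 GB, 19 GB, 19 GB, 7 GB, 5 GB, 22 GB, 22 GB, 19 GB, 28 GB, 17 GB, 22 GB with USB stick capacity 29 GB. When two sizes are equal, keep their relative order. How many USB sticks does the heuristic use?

Sorted descending: 28, 22, 22, 22, 19, 19, 19, 17, 7, 5, 4, 4.
  28 → USB stick 1 (new)  [load 28/29]
  22 → USB stick 2 (new)  [load 22/29]
  22 → USB stick 3 (new)  [load 22/29]
  22 → USB stick 4 (new)  [load 22/29]
  19 → USB stick 5 (new)  [load 19/29]
  19 → USB stick 6 (new)  [load 19/29]
  19 → USB stick 7 (new)  [load 19/29]
  17 → USB stick 8 (new)  [load 17/29]
  7 → USB stick 2  [load 29/29]
  5 → USB stick 3  [load 27/29]
  4 → USB stick 4  [load 26/29]
  4 → USB stick 5  [load 23/29]
8 USB sticks opened.

8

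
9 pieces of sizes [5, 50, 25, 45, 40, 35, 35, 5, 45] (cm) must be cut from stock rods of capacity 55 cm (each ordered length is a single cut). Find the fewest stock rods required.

7

Total = 50 + 45 + 45 + 40 + 35 + 35 + 25 + 5 + 5 = 285 cm.
Lower bound: ⌈285/55⌉ = 6 stock rods.
A packing using 7 stock rods:
  stock rod 1: 50 + 5 = 55
  stock rod 2: 45 + 5 = 50
  stock rod 3: 45 = 45
  stock rod 4: 40 = 40
  stock rod 5: 35 = 35
  stock rod 6: 35 = 35
  stock rod 7: 25 = 25
No arrangement into 6 stock rods stays within capacity, so 7 is optimal.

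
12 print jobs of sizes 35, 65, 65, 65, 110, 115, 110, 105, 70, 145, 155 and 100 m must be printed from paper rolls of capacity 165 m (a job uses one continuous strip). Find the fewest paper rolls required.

Total = 155 + 145 + 115 + 110 + 110 + 105 + 100 + 70 + 65 + 65 + 65 + 35 = 1140 m.
Lower bound: ⌈1140/165⌉ = 7 paper rolls.
A packing using 9 paper rolls:
  roll 1: 155 = 155
  roll 2: 145 = 145
  roll 3: 115 + 35 = 150
  roll 4: 110 = 110
  roll 5: 110 = 110
  roll 6: 105 = 105
  roll 7: 100 + 65 = 165
  roll 8: 70 + 65 = 135
  roll 9: 65 = 65
No arrangement into 8 paper rolls stays within capacity, so 9 is optimal.

9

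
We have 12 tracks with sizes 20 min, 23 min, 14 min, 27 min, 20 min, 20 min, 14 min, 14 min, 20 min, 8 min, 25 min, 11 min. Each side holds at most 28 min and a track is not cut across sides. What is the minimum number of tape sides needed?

9

Total = 27 + 25 + 23 + 20 + 20 + 20 + 20 + 14 + 14 + 14 + 11 + 8 = 216 min.
Lower bound: ⌈216/28⌉ = 8 tape sides.
A packing using 9 tape sides:
  side 1: 27 = 27
  side 2: 25 = 25
  side 3: 23 = 23
  side 4: 20 + 8 = 28
  side 5: 20 = 20
  side 6: 20 = 20
  side 7: 20 = 20
  side 8: 14 + 14 = 28
  side 9: 14 + 11 = 25
No arrangement into 8 tape sides stays within capacity, so 9 is optimal.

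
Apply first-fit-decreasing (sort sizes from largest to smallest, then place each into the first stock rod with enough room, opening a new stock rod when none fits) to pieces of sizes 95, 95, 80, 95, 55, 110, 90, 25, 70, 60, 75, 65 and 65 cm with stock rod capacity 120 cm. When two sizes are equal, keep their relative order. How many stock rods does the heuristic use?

Sorted descending: 110, 95, 95, 95, 90, 80, 75, 70, 65, 65, 60, 55, 25.
  110 → stock rod 1 (new)  [load 110/120]
  95 → stock rod 2 (new)  [load 95/120]
  95 → stock rod 3 (new)  [load 95/120]
  95 → stock rod 4 (new)  [load 95/120]
  90 → stock rod 5 (new)  [load 90/120]
  80 → stock rod 6 (new)  [load 80/120]
  75 → stock rod 7 (new)  [load 75/120]
  70 → stock rod 8 (new)  [load 70/120]
  65 → stock rod 9 (new)  [load 65/120]
  65 → stock rod 10 (new)  [load 65/120]
  60 → stock rod 11 (new)  [load 60/120]
  55 → stock rod 9  [load 120/120]
  25 → stock rod 2  [load 120/120]
11 stock rods opened.

11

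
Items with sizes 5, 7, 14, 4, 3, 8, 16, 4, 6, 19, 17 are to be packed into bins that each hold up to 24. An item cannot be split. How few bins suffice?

5

Total = 19 + 17 + 16 + 14 + 8 + 7 + 6 + 5 + 4 + 4 + 3 = 103.
Lower bound: ⌈103/24⌉ = 5 bins.
A packing using 5 bins:
  bin 1: 19 + 5 = 24
  bin 2: 17 + 7 = 24
  bin 3: 16 + 8 = 24
  bin 4: 14 + 6 + 4 = 24
  bin 5: 4 + 3 = 7
This matches the lower bound, so 5 is optimal.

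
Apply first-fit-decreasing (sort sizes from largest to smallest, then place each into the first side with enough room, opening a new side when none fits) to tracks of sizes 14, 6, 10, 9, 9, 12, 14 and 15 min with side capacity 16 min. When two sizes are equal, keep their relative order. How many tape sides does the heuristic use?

7

Sorted descending: 15, 14, 14, 12, 10, 9, 9, 6.
  15 → side 1 (new)  [load 15/16]
  14 → side 2 (new)  [load 14/16]
  14 → side 3 (new)  [load 14/16]
  12 → side 4 (new)  [load 12/16]
  10 → side 5 (new)  [load 10/16]
  9 → side 6 (new)  [load 9/16]
  9 → side 7 (new)  [load 9/16]
  6 → side 5  [load 16/16]
7 tape sides opened.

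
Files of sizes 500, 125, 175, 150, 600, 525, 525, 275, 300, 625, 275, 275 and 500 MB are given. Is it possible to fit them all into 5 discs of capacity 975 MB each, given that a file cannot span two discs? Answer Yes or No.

Total = 4850 MB; ⌈4850/975⌉ = 5.
6 files each exceed half the capacity and cannot share a disc, forcing at least 6 discs.
At least 6 discs are required, but only 5 are allowed.

No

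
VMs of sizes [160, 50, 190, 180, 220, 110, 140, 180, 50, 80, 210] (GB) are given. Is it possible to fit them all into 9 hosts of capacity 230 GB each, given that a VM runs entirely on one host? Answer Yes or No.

A valid assignment using 8 hosts:
  host 1: 220 = 220
  host 2: 210 = 210
  host 3: 190 = 190
  host 4: 180 + 50 = 230
  host 5: 180 + 50 = 230
  host 6: 160 = 160
  host 7: 140 + 80 = 220
  host 8: 110 = 110
That uses only 8 ≤ 9, so 9 hosts are enough.

Yes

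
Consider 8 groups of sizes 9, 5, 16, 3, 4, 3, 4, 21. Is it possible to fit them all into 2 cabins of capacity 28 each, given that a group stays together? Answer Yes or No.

No

Total = 65; ⌈65/28⌉ = 3.
At least 3 cabins are required, but only 2 are allowed.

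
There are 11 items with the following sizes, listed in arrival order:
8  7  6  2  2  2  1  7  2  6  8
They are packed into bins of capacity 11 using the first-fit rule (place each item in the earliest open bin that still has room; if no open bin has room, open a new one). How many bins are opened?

6

  8 → bin 1 (new)  [load 8/11]
  7 → bin 2 (new)  [load 7/11]
  6 → bin 3 (new)  [load 6/11]
  2 → bin 1  [load 10/11]
  2 → bin 2  [load 9/11]
  2 → bin 2  [load 11/11]
  1 → bin 1  [load 11/11]
  7 → bin 4 (new)  [load 7/11]
  2 → bin 3  [load 8/11]
  6 → bin 5 (new)  [load 6/11]
  8 → bin 6 (new)  [load 8/11]
6 bins opened.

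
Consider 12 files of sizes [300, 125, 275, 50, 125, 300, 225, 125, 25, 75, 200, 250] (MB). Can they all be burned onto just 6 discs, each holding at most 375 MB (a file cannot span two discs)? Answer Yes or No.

A valid assignment using 6 discs:
  disc 1: 300 + 75 = 375
  disc 2: 300 + 50 + 25 = 375
  disc 3: 275 = 275
  disc 4: 250 + 125 = 375
  disc 5: 225 + 125 = 350
  disc 6: 200 + 125 = 325
Every load is within 375 MB, so 6 discs suffice.

Yes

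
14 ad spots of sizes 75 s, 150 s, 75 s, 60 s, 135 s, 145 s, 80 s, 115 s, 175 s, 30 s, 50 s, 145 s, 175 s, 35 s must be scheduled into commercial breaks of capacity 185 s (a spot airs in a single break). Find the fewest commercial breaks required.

Total = 175 + 175 + 150 + 145 + 145 + 135 + 115 + 80 + 75 + 75 + 60 + 50 + 35 + 30 = 1445 s.
Lower bound: ⌈1445/185⌉ = 8 commercial breaks.
A packing using 9 commercial breaks:
  break 1: 175 = 175
  break 2: 175 = 175
  break 3: 150 + 35 = 185
  break 4: 145 + 30 = 175
  break 5: 145 = 145
  break 6: 135 + 50 = 185
  break 7: 115 + 60 = 175
  break 8: 80 + 75 = 155
  break 9: 75 = 75
No arrangement into 8 commercial breaks stays within capacity, so 9 is optimal.

9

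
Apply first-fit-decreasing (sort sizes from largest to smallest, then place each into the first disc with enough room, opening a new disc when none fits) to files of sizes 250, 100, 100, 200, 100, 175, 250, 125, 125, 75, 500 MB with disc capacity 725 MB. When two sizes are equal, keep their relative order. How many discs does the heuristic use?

Sorted descending: 500, 250, 250, 200, 175, 125, 125, 100, 100, 100, 75.
  500 → disc 1 (new)  [load 500/725]
  250 → disc 2 (new)  [load 250/725]
  250 → disc 2  [load 500/725]
  200 → disc 1  [load 700/725]
  175 → disc 2  [load 675/725]
  125 → disc 3 (new)  [load 125/725]
  125 → disc 3  [load 250/725]
  100 → disc 3  [load 350/725]
  100 → disc 3  [load 450/725]
  100 → disc 3  [load 550/725]
  75 → disc 3  [load 625/725]
3 discs opened.

3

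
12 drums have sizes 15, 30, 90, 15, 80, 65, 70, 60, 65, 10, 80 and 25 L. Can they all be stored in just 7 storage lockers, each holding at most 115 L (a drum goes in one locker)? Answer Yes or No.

Yes

A valid assignment using 7 storage lockers:
  locker 1: 90 + 25 = 115
  locker 2: 80 + 30 = 110
  locker 3: 80 + 15 + 15 = 110
  locker 4: 70 + 10 = 80
  locker 5: 65 = 65
  locker 6: 65 = 65
  locker 7: 60 = 60
Every load is within 115 L, so 7 storage lockers suffice.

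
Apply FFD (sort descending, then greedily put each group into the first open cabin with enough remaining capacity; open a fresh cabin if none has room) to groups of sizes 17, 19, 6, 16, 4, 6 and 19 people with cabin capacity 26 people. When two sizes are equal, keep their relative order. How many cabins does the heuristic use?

4

Sorted descending: 19, 19, 17, 16, 6, 6, 4.
  19 → cabin 1 (new)  [load 19/26]
  19 → cabin 2 (new)  [load 19/26]
  17 → cabin 3 (new)  [load 17/26]
  16 → cabin 4 (new)  [load 16/26]
  6 → cabin 1  [load 25/26]
  6 → cabin 2  [load 25/26]
  4 → cabin 3  [load 21/26]
4 cabins opened.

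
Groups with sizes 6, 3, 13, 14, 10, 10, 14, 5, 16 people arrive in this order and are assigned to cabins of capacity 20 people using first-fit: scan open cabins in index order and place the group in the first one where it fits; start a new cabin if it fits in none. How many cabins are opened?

  6 → cabin 1 (new)  [load 6/20]
  3 → cabin 1  [load 9/20]
  13 → cabin 2 (new)  [load 13/20]
  14 → cabin 3 (new)  [load 14/20]
  10 → cabin 1  [load 19/20]
  10 → cabin 4 (new)  [load 10/20]
  14 → cabin 5 (new)  [load 14/20]
  5 → cabin 2  [load 18/20]
  16 → cabin 6 (new)  [load 16/20]
6 cabins opened.

6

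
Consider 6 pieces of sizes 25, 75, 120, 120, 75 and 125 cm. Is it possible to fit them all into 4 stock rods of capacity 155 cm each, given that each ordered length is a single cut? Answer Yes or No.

Yes

A valid assignment using 4 stock rods:
  stock rod 1: 125 + 25 = 150
  stock rod 2: 120 = 120
  stock rod 3: 120 = 120
  stock rod 4: 75 + 75 = 150
Every load is within 155 cm, so 4 stock rods suffice.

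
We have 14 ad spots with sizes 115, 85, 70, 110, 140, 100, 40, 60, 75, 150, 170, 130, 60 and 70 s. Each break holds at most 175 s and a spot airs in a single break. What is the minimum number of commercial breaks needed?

9

Total = 170 + 150 + 140 + 130 + 115 + 110 + 100 + 85 + 75 + 70 + 70 + 60 + 60 + 40 = 1375 s.
Lower bound: ⌈1375/175⌉ = 8 commercial breaks.
A packing using 9 commercial breaks:
  break 1: 170 = 170
  break 2: 150 = 150
  break 3: 140 = 140
  break 4: 130 + 40 = 170
  break 5: 115 + 60 = 175
  break 6: 110 + 60 = 170
  break 7: 100 + 75 = 175
  break 8: 85 + 70 = 155
  break 9: 70 = 70
No arrangement into 8 commercial breaks stays within capacity, so 9 is optimal.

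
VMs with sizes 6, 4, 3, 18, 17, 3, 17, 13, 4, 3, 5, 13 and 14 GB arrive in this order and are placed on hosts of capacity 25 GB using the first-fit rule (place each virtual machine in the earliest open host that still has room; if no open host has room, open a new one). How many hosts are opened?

7

  6 → host 1 (new)  [load 6/25]
  4 → host 1  [load 10/25]
  3 → host 1  [load 13/25]
  18 → host 2 (new)  [load 18/25]
  17 → host 3 (new)  [load 17/25]
  3 → host 1  [load 16/25]
  17 → host 4 (new)  [load 17/25]
  13 → host 5 (new)  [load 13/25]
  4 → host 1  [load 20/25]
  3 → host 1  [load 23/25]
  5 → host 2  [load 23/25]
  13 → host 6 (new)  [load 13/25]
  14 → host 7 (new)  [load 14/25]
7 hosts opened.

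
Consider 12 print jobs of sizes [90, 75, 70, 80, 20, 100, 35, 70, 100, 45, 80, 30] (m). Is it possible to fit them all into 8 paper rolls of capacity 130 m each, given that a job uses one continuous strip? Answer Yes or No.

Yes

A valid assignment using 8 paper rolls:
  roll 1: 100 + 30 = 130
  roll 2: 100 + 20 = 120
  roll 3: 90 + 35 = 125
  roll 4: 80 + 45 = 125
  roll 5: 80 = 80
  roll 6: 75 = 75
  roll 7: 70 = 70
  roll 8: 70 = 70
Every load is within 130 m, so 8 paper rolls suffice.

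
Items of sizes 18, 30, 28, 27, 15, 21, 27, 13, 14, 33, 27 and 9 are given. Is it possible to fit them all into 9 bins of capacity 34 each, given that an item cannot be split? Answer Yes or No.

Yes

A valid assignment using 9 bins:
  bin 1: 33 = 33
  bin 2: 30 = 30
  bin 3: 28 = 28
  bin 4: 27 = 27
  bin 5: 27 = 27
  bin 6: 27 = 27
  bin 7: 21 + 13 = 34
  bin 8: 18 + 15 = 33
  bin 9: 14 + 9 = 23
Every load is within 34, so 9 bins suffice.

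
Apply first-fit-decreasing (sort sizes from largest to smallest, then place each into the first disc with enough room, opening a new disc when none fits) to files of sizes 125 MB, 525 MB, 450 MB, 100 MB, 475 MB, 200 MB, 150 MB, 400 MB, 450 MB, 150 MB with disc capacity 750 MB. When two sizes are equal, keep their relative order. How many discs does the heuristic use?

5

Sorted descending: 525, 475, 450, 450, 400, 200, 150, 150, 125, 100.
  525 → disc 1 (new)  [load 525/750]
  475 → disc 2 (new)  [load 475/750]
  450 → disc 3 (new)  [load 450/750]
  450 → disc 4 (new)  [load 450/750]
  400 → disc 5 (new)  [load 400/750]
  200 → disc 1  [load 725/750]
  150 → disc 2  [load 625/750]
  150 → disc 3  [load 600/750]
  125 → disc 2  [load 750/750]
  100 → disc 3  [load 700/750]
5 discs opened.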